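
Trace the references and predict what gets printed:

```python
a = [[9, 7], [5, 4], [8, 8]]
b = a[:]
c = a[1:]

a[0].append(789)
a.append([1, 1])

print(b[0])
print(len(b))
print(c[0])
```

Key concept: slice with nested mutation.
Step by step:
`a = [[9, 7], [5, 4], [8, 8]]` → a = [[9, 7], [5, 4], [8, 8]]
`b = a[:]` → b = [[9, 7], [5, 4], [8, 8]]
`c = a[1:]` → c = [[5, 4], [8, 8]]
`a[0].append(789)` → a = [[9, 7, 789], [5, 4], [8, 8]]; b = [[9, 7, 789], [5, 4], [8, 8]]
`a.append([1, 1])` → a = [[9, 7, 789], [5, 4], [8, 8], [1, 1]]
`print(b[0])` → prints [9, 7, 789]
`print(len(b))` → prints 3
`print(c[0])` → prints [5, 4]

Answer:
[9, 7, 789]
3
[5, 4]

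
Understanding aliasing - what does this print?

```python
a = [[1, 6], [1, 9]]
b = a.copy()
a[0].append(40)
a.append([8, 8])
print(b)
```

Key concept: shallow copy with nested lists.
Step by step:
`a = [[1, 6], [1, 9]]` → a = [[1, 6], [1, 9]]
`b = a.copy()` → b = [[1, 6], [1, 9]]
`a[0].append(40)` → a = [[1, 6, 40], [1, 9]]; b = [[1, 6, 40], [1, 9]]
`a.append([8, 8])` → a = [[1, 6, 40], [1, 9], [8, 8]]
`print(b)` → prints [[1, 6, 40], [1, 9]]

Answer: [[1, 6, 40], [1, 9]]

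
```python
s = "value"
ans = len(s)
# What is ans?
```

Trace:
`s = "value"` → s = 'value'
`ans = len(s)` → ans = 5
So ans = 5

Answer: 5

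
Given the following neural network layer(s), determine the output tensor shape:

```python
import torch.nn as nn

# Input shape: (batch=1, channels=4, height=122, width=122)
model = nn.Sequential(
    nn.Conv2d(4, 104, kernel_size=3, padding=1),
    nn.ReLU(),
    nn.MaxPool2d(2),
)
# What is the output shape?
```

Input: (1, 4, 122, 122) -> after Conv2d: (1, 104, 122, 122) -> after ReLU: (1, 104, 122, 122) -> Output: (1, 104, 61, 61)

Answer: (1, 104, 61, 61)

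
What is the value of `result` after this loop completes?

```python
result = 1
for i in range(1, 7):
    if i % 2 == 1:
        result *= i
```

Product of odd numbers 1 to 6
`result` takes the values: 1 → 3 → 15

Answer: 15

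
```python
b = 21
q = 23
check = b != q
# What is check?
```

Trace:
`b = 21` → b = 21
`q = 23` → q = 23
`check = b != q` → check = True
So check = True

Answer: True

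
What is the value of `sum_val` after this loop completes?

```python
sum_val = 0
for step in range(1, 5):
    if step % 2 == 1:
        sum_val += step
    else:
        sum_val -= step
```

Add odd, subtract even
`sum_val` takes the values: 0 → 1 → -1 → 2 → -2

Answer: -2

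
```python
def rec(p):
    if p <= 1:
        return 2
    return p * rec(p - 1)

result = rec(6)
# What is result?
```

rec(6) = 6 * 5 * 4 * 3 * 2 * 2 = 1440

Answer: 1440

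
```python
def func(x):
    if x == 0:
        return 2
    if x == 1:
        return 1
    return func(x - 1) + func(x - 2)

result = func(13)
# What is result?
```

Build up from base cases: func(0)=2, func(1)=1, func(2)=3, func(3)=4, func(4)=7, func(5)=11, func(6)=18, ..., func(13)=521

Answer: 521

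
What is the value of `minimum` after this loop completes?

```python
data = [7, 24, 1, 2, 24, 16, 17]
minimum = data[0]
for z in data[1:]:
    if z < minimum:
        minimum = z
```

Minimum of [7, 24, 1, 2, 24, 16, 17]
`minimum` takes the values: 7 → 1

Answer: 1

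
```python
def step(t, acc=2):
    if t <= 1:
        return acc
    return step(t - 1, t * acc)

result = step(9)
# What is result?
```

Accumulator trace (n, acc): (9, 2) -> (8, 18) -> (7, 144) -> (6, 1008) -> (5, 6048) -> (4, 30240) -> (3, 120960) -> (2, 362880) -> (1, 725760) -> return 725760

Answer: 725760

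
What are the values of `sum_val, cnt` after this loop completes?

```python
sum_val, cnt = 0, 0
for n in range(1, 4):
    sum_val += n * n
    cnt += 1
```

Sum of squares and count
`sum_val, cnt` takes the values: (0, 0) → (1, 0) → (1, 1) → (5, 1) → (5, 2) → (14, 2) → (14, 3)

Answer: 14, 3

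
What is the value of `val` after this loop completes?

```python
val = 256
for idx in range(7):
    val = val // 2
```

Halve 7 times: 256 // 2^7 = 2
`val` takes the values: 256 → 128 → 64 → 32 → 16 → 8 → 4 → 2

Answer: 2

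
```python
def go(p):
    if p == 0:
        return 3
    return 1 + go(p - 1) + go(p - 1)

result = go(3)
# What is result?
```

go(p) = 1 + 2·go(p-1), go(0)=3. Closed form: (3+1)·2^3 - 1 = 31.

Answer: 31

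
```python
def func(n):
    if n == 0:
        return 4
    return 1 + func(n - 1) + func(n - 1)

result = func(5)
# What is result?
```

func(n) = 1 + 2·func(n-1), func(0)=4. Closed form: (4+1)·2^5 - 1 = 159.

Answer: 159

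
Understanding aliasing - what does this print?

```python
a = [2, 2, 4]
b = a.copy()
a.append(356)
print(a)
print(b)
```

Key concept: list.copy() creates independent copy.
Step by step:
`a = [2, 2, 4]` → a = [2, 2, 4]
`b = a.copy()` → b = [2, 2, 4]
`a.append(356)` → a = [2, 2, 4, 356]
`print(a)` → prints [2, 2, 4, 356]
`print(b)` → prints [2, 2, 4]

Answer:
[2, 2, 4, 356]
[2, 2, 4]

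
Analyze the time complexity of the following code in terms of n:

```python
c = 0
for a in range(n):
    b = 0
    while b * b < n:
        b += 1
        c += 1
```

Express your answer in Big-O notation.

Each loop level contributes: n × √n. Multiplying the contributions gives O(n√n).

Answer: O(n√n)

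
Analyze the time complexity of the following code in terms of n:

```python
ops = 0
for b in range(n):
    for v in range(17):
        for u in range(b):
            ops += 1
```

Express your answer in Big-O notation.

Each loop level contributes: n × 1 × n. Multiplying the contributions gives O(n^2).

Answer: O(n^2)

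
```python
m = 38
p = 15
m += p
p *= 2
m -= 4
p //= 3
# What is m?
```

Trace:
`m = 38` → m = 38
`p = 15` → p = 15
`m += p` → m = 53
`p *= 2` → p = 30
`m -= 4` → m = 49
`p //= 3` → p = 10
So m = 49

Answer: 49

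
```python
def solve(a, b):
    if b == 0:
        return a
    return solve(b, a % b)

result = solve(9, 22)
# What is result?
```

solve(9, 22) -> solve(22, 9) -> solve(9, 4) -> solve(4, 1) -> solve(1, 0) -> 1

Answer: 1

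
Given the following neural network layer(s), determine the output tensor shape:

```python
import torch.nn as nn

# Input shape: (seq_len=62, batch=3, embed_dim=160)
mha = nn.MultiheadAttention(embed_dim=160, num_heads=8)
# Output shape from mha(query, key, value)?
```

Input: (62, 3, 160) -> Output: (62, 3, 160)

Answer: (62, 3, 160)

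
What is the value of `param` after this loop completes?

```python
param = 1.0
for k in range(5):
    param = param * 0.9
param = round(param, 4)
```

Exponential decay: 1.0 * 0.9^5
`param` takes the values: 1.0 → 0.9 → 0.81 → 0.729 → 0.6561 → 0.59049 → 0.5905

Answer: 0.5905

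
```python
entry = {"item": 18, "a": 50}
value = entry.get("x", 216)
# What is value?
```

Trace:
`entry = {"item": 18, "a": 50}` → entry = {'item': 18, 'a': 50}
`value = entry.get("x", 216)` → value = 216
So value = 216

Answer: 216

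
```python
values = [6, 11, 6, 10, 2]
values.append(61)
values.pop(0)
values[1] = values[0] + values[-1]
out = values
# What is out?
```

Trace:
`values = [6, 11, 6, 10, 2]` → values = [6, 11, 6, 10, 2]
`values.append(61)` → values = [6, 11, 6, 10, 2, 61]
`values.pop(0)` → values = [11, 6, 10, 2, 61]
`values[1] = values[0] + values[-1]` → values = [11, 72, 10, 2, 61]
`out = values` → out = [11, 72, 10, 2, 61]
So out = [11, 72, 10, 2, 61]

Answer: [11, 72, 10, 2, 61]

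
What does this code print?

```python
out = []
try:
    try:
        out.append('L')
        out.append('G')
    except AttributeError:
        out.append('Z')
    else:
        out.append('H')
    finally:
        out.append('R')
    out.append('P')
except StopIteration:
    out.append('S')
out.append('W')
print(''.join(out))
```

Execution trace: 'L' (inner try body) → 'G' (inner try body, no exception) → 'H' (inner else) → 'R' (inner finally) → 'P' (try body, no exception) → 'W' (after the try/except). Output: LGHRPW

Answer: LGHRPW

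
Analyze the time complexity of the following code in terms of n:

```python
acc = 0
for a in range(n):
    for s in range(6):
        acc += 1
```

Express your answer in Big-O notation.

Each loop level contributes: n × 1. Multiplying the contributions gives O(n).

Answer: O(n)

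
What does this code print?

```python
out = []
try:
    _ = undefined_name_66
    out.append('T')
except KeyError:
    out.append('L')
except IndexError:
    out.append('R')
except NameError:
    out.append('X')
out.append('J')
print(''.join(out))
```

Execution trace: 'X' (except NameError) → 'J' (after the try/except). Output: XJ

Answer: XJ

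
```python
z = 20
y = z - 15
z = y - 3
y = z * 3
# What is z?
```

Trace:
`z = 20` → z = 20
`y = z - 15` → y = 5
`z = y - 3` → z = 2
`y = z * 3` → y = 6
So z = 2

Answer: 2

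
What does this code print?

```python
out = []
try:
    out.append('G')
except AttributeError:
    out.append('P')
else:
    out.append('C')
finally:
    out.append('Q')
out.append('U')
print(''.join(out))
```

Execution trace: 'G' (try body, no exception) → 'C' (else) → 'Q' (finally) → 'U' (after the try/except). Output: GCQU

Answer: GCQU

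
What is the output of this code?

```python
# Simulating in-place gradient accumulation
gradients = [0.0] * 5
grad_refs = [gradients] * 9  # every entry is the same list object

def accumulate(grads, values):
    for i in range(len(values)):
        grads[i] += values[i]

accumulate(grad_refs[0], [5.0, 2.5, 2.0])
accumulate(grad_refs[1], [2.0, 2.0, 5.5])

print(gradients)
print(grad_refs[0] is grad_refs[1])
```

Key concept: gradient accumulation aliasing.
Step by step:
`gradients = [0.0] * 5` → gradients = [0.0, 0.0, 0.0, 0.0, 0.0]
`grad_refs = [gradients] * 9` → grad_refs = [[0.0, 0.0, 0.0, 0.0, 0.0], [0.0, 0.0, 0.0, 0.0, 0.0], [0.0, 0.0, 0.0, 0.0, 0.0], [0.0, 0.0, 0.0, 0.0, 0.0], [0.0, 0.0, 0.0, 0.0, 0.0], [0.0, 0.0, 0.0, 0.0, 0.0], [0.0, 0.0, 0.0, 0.0, 0.0], [0.0, 0.0, 0.0, 0.0, 0.0], [0.0, 0.0, 0.0, 0.0, 0.0]]
`accumulate(grad_refs[0], [5.0, 2.5, 2.0])` → gradients = [5.0, 2.5, 2.0, 0.0, 0.0]; grad_refs = [[5.0, 2.5, 2.0, 0.0, 0.0], [5.0, 2.5, 2.0, 0.0, 0.0], [5.0, 2.5, 2.0, 0.0, 0.0], [5.0, 2.5, 2.0, 0.0, 0.0], [5.0, 2.5, 2.0, 0.0, 0.0], [5.0, 2.5, 2.0, 0.0, 0.0], [5.0, 2.5, 2.0, 0.0, 0.0], [5.0, 2.5, 2.0, 0.0, 0.0], [5.0, 2.5, 2.0, 0.0, 0.0]]
`accumulate(grad_refs[1], [2.0, 2.0, 5.5])` → gradients = [7.0, 4.5, 7.5, 0.0, 0.0]; grad_refs = [[7.0, 4.5, 7.5, 0.0, 0.0], [7.0, 4.5, 7.5, 0.0, 0.0], [7.0, 4.5, 7.5, 0.0, 0.0], [7.0, 4.5, 7.5, 0.0, 0.0], [7.0, 4.5, 7.5, 0.0, 0.0], [7.0, 4.5, 7.5, 0.0, 0.0], [7.0, 4.5, 7.5, 0.0, 0.0], [7.0, 4.5, 7.5, 0.0, 0.0], [7.0, 4.5, 7.5, 0.0, 0.0]]
`print(gradients)` → prints [7.0, 4.5, 7.5, 0.0, 0.0]
`print(grad_refs[0] is grad_refs[1])` → prints True

Answer:
[7.0, 4.5, 7.5, 0.0, 0.0]
True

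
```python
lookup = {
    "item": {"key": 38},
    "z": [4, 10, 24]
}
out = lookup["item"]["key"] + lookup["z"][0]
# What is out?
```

Trace:
`lookup = { ...` → lookup = {'item': {'key': 38}, 'z': [4, 10, 24]}
`out = lookup["item"]["key"] + lookup["z"][0]` → out = 42
So out = 42

Answer: 42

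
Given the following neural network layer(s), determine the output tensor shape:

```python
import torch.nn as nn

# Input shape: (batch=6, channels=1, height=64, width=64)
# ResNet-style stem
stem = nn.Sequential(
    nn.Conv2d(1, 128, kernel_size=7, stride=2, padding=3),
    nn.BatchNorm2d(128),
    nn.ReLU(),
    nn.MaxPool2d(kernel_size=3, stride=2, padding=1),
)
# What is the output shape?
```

Input: (6, 1, 64, 64) -> after Conv2d 7x7 stride=2: (6, 128, 32, 32) -> Output: (6, 128, 16, 16)

Answer: (6, 128, 16, 16)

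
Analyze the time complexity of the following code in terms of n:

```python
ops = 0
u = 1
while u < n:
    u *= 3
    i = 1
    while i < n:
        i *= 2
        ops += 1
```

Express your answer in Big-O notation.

Each loop level contributes: log n × log n. Multiplying the contributions gives O(log² n).

Answer: O(log² n)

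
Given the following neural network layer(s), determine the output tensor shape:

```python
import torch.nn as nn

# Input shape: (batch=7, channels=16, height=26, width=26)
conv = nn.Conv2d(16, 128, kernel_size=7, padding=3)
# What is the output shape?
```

Input: (7, 16, 26, 26) -> Output: (7, 128, 26, 26)

Answer: (7, 128, 26, 26)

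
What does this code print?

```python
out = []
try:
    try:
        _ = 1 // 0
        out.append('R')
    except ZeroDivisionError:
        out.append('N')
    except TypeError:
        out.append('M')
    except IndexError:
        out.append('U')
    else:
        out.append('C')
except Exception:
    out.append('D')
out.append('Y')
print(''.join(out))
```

Execution trace: 'N' (inner except ZeroDivisionError) → 'Y' (after the try/except). Output: NY

Answer: NY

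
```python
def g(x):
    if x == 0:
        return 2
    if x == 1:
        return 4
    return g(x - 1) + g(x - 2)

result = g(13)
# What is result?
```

Build up from base cases: g(0)=2, g(1)=4, g(2)=6, g(3)=10, g(4)=16, g(5)=26, g(6)=42, ..., g(13)=1220

Answer: 1220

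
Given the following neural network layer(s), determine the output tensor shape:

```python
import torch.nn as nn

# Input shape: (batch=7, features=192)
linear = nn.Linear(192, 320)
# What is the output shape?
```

Input: (7, 192) -> Output: (7, 320)

Answer: (7, 320)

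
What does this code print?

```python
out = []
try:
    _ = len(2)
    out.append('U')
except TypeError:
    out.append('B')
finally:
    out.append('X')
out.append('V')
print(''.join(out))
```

Execution trace: 'B' (except TypeError) → 'X' (finally) → 'V' (after the try/except). Output: BXV

Answer: BXV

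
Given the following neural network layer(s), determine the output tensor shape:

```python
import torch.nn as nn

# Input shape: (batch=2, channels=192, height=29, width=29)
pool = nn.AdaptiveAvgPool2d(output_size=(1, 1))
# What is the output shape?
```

Input: (2, 192, 29, 29) -> Output: (2, 192, 1, 1)

Answer: (2, 192, 1, 1)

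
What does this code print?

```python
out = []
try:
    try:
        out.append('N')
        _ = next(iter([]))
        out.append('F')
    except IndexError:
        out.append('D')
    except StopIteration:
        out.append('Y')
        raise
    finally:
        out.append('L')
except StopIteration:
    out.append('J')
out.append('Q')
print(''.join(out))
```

Execution trace: 'N' (inner try body) → 'Y' (inner except StopIteration) → 'L' (inner finally) → 'J' (outer except StopIteration) → 'Q' (after the try/except). Output: NYLJQ

Answer: NYLJQ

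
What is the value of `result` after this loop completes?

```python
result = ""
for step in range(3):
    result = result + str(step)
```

Concatenate digits 0 to 2
`result` takes the values: "" → "0" → "01" → "012"

Answer: "012"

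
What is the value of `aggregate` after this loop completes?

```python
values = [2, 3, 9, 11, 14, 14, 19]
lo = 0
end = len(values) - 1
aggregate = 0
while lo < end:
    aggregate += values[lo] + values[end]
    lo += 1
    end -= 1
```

Sum of pairs from ends
`aggregate` takes the values: 0 → 21 → 38 → 61

Answer: 61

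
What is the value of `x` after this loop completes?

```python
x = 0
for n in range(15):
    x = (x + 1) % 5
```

Increment mod 5, 15 times = 0
`x` takes the values: 0 → 1 → 2 → 3 → 4 → 0 → 1 → 2 → 3 → 4 → 0 → 1 → 2 → 3 → 4 → 0

Answer: 0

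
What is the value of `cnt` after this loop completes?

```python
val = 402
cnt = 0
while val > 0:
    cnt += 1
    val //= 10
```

Count digits by repeated division by 10
`cnt` takes the values: 0 → 1 → 2 → 3

Answer: 3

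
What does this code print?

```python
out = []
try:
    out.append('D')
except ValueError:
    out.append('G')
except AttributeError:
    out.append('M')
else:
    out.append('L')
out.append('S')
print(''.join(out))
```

Execution trace: 'D' (try body, no exception) → 'L' (else) → 'S' (after the try/except). Output: DLS

Answer: DLS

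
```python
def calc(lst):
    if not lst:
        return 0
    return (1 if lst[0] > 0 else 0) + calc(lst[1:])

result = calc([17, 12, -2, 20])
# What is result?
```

Count of positive elements in [17, 12, -2, 20] = 3

Answer: 3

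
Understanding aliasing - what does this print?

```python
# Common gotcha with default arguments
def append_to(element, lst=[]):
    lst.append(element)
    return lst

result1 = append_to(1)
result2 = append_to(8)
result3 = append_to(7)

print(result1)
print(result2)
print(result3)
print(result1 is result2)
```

Key concept: mutable default argument gotcha.
Step by step:
`result1 = append_to(1)` → result1 = [1]
`result2 = append_to(8)` → result1 = [1, 8] (same object as result2); result2 = [1, 8] (same object as result1)
`result3 = append_to(7)` → result1 = [1, 8, 7] (same object as result2, result3); result2 = [1, 8, 7] (same object as result1, result3); result3 = [1, 8, 7] (same object as result1, result2)
`print(result1)` → prints [1, 8, 7]
`print(result2)` → prints [1, 8, 7]
`print(result3)` → prints [1, 8, 7]
`print(result1 is result2)` → prints True

Answer:
[1, 8, 7]
[1, 8, 7]
[1, 8, 7]
True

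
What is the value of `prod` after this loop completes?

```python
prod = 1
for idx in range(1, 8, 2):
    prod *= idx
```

Product of 1, 3, 5, ... up to 7
`prod` takes the values: 1 → 3 → 15 → 105

Answer: 105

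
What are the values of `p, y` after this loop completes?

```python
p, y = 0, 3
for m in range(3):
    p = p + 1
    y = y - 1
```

p goes 0→3, y goes 3→0
`p, y` takes the values: (0, 3) → (1, 3) → (1, 2) → (2, 2) → (2, 1) → (3, 1) → (3, 0)

Answer: 3, 0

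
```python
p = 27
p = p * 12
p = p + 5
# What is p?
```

Trace:
`p = 27` → p = 27
`p = p * 12` → p = 324
`p = p + 5` → p = 329
So p = 329

Answer: 329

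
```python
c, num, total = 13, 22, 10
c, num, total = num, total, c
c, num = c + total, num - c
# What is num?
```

Trace:
`c, num, total = 13, 22, 10` → c = 13; num = 22; total = 10
`c, num, total = num, total, c` → c = 22; num = 10; total = 13
`c, num = c + total, num - c` → c = 35; num = -12
So num = -12

Answer: -12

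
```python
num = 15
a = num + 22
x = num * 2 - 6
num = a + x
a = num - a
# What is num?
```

Trace:
`num = 15` → num = 15
`a = num + 22` → a = 37
`x = num * 2 - 6` → x = 24
`num = a + x` → num = 61
`a = num - a` → a = 24
So num = 61

Answer: 61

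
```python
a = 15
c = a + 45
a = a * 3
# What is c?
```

Trace:
`a = 15` → a = 15
`c = a + 45` → c = 60
`a = a * 3` → a = 45
So c = 60

Answer: 60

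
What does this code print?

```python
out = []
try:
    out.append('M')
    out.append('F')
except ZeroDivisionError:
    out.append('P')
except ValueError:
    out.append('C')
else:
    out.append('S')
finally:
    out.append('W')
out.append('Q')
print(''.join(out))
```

Execution trace: 'M' (try body) → 'F' (try body, no exception) → 'S' (else) → 'W' (finally) → 'Q' (after the try/except). Output: MFSWQ

Answer: MFSWQ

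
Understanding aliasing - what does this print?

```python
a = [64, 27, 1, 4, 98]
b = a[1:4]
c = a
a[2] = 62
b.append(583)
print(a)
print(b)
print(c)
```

Key concept: slice vs alias.
Step by step:
`a = [64, 27, 1, 4, 98]` → a = [64, 27, 1, 4, 98]
`b = a[1:4]` → b = [27, 1, 4]
`c = a` → c = [64, 27, 1, 4, 98] (same object as a)
`a[2] = 62` → a = [64, 27, 62, 4, 98] (same object as c); c = [64, 27, 62, 4, 98] (same object as a)
`b.append(583)` → b = [27, 1, 4, 583]
`print(a)` → prints [64, 27, 62, 4, 98]
`print(b)` → prints [27, 1, 4, 583]
`print(c)` → prints [64, 27, 62, 4, 98]

Answer:
[64, 27, 62, 4, 98]
[27, 1, 4, 583]
[64, 27, 62, 4, 98]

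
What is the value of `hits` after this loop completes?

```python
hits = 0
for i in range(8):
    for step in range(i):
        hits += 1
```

Triangle number: 0+1+2+...+7
`hits` takes the values: 0 → 1 → 2 → 3 → 4 → 5 → 6 → 7 → 8 → 9 → 10 → 11 → 12 → 13 → 14 → 15 → 16 → 17 → 18 → 19 → 20 → 21 → 22 → 23 → 24 → 25 → 26 → 27 → 28

Answer: 28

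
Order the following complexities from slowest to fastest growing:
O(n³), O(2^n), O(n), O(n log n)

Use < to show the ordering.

Ordered by growth rate: O(n) < O(n log n) < O(n³) < O(2^n)

Answer: O(n) < O(n log n) < O(n³) < O(2^n)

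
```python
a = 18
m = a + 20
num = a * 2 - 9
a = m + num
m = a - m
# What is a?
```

Trace:
`a = 18` → a = 18
`m = a + 20` → m = 38
`num = a * 2 - 9` → num = 27
`a = m + num` → a = 65
`m = a - m` → m = 27
So a = 65

Answer: 65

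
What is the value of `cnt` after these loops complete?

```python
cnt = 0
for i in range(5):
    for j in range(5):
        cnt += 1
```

5 * 5 = 25
`cnt` takes the values: 0 → 1 → 2 → 3 → 4 → 5 → 6 → 7 → 8 → 9 → 10 → 11 → 12 → 13 → 14 → 15 → 16 → 17 → 18 → 19 → 20 → 21 → 22 → 23 → 24 → 25

Answer: 25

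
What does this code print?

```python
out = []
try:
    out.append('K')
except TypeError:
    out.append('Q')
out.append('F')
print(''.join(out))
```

Execution trace: 'K' (try body, no exception) → 'F' (after the try/except). Output: KF

Answer: KF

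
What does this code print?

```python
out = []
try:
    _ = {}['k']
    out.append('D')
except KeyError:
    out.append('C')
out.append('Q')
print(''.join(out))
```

Execution trace: 'C' (except KeyError) → 'Q' (after the try/except). Output: CQ

Answer: CQ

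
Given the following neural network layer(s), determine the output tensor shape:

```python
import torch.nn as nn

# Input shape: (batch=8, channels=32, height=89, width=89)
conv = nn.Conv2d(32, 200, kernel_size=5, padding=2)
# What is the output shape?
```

Input: (8, 32, 89, 89) -> Output: (8, 200, 89, 89)

Answer: (8, 200, 89, 89)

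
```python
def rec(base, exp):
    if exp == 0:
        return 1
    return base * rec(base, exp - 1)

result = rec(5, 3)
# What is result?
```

rec(5, 3) = 5 * 5 * 5 = 125

Answer: 125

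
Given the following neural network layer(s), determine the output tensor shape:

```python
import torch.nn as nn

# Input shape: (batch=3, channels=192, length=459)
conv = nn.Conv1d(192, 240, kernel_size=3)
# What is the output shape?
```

Input: (3, 192, 459) -> Output: (3, 240, 457)

Answer: (3, 240, 457)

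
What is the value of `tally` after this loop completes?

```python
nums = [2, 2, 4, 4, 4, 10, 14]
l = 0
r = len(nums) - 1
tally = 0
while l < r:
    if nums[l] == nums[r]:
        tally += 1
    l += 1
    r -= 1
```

Count matching pairs from ends
`tally` takes the values: 0 → 1

Answer: 1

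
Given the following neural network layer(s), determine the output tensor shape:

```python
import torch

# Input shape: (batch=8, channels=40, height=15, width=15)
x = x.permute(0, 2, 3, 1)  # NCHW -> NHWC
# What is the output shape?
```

Input: (8, 40, 15, 15) -> Output: (8, 15, 15, 40)

Answer: (8, 15, 15, 40)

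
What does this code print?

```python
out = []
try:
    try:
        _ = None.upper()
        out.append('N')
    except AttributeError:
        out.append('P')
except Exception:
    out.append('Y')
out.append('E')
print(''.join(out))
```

Execution trace: 'P' (inner except AttributeError) → 'E' (after the try/except). Output: PE

Answer: PE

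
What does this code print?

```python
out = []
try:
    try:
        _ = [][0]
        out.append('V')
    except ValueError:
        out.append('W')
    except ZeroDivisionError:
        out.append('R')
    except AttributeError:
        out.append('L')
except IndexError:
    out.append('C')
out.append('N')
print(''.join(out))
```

Execution trace: 'C' (outer except IndexError) → 'N' (after the try/except). Output: CN

Answer: CN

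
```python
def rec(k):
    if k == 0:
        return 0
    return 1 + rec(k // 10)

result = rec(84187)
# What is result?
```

Count of digits of 84187: 5

Answer: 5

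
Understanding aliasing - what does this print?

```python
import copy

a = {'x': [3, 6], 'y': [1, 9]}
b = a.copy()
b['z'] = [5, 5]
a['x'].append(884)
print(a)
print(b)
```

Key concept: shallow copy of dict with mutable values.
Step by step:
`a = {'x': [3, 6], 'y': [1, 9]}` → a = {'x': [3, 6], 'y': [1, 9]}
`b = a.copy()` → b = {'x': [3, 6], 'y': [1, 9]}
`b['z'] = [5, 5]` → b = {'x': [3, 6], 'y': [1, 9], 'z': [5, 5]}
`a['x'].append(884)` → a = {'x': [3, 6, 884], 'y': [1, 9]}; b = {'x': [3, 6, 884], 'y': [1, 9], 'z': [5, 5]}
`print(a)` → prints {'x': [3, 6, 884], 'y': [1, 9]}
`print(b)` → prints {'x': [3, 6, 884], 'y': [1, 9], 'z': [5, 5]}

Answer:
{'x': [3, 6, 884], 'y': [1, 9]}
{'x': [3, 6, 884], 'y': [1, 9], 'z': [5, 5]}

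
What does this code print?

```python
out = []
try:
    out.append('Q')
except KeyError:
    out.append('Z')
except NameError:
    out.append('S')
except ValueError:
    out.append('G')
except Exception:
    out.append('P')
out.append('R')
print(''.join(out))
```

Execution trace: 'Q' (try body, no exception) → 'R' (after the try/except). Output: QR

Answer: QR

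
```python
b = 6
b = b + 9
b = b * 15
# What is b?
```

Trace:
`b = 6` → b = 6
`b = b + 9` → b = 15
`b = b * 15` → b = 225
So b = 225

Answer: 225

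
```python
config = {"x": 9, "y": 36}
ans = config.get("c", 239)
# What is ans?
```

Trace:
`config = {"x": 9, "y": 36}` → config = {'x': 9, 'y': 36}
`ans = config.get("c", 239)` → ans = 239
So ans = 239

Answer: 239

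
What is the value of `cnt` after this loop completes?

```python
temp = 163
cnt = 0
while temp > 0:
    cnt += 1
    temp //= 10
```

Count digits by repeated division by 10
`cnt` takes the values: 0 → 1 → 2 → 3

Answer: 3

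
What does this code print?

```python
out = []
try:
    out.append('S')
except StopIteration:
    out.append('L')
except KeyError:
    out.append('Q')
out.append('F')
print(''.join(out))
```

Execution trace: 'S' (try body, no exception) → 'F' (after the try/except). Output: SF

Answer: SF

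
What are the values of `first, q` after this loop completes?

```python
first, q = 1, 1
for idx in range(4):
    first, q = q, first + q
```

Fibonacci: after 4 iterations
`first, q` takes the values: (1, 1) → (1, 2) → (2, 3) → (3, 5) → (5, 8)

Answer: 5, 8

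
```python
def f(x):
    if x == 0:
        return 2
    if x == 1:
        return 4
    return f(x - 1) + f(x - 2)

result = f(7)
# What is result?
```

Build up from base cases: f(0)=2, f(1)=4, f(2)=6, f(3)=10, f(4)=16, f(5)=26, f(6)=42, ..., f(7)=68

Answer: 68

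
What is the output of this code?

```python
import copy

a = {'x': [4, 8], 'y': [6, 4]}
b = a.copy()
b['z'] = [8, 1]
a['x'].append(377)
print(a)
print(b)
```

Key concept: shallow copy of dict with mutable values.
Step by step:
`a = {'x': [4, 8], 'y': [6, 4]}` → a = {'x': [4, 8], 'y': [6, 4]}
`b = a.copy()` → b = {'x': [4, 8], 'y': [6, 4]}
`b['z'] = [8, 1]` → b = {'x': [4, 8], 'y': [6, 4], 'z': [8, 1]}
`a['x'].append(377)` → a = {'x': [4, 8, 377], 'y': [6, 4]}; b = {'x': [4, 8, 377], 'y': [6, 4], 'z': [8, 1]}
`print(a)` → prints {'x': [4, 8, 377], 'y': [6, 4]}
`print(b)` → prints {'x': [4, 8, 377], 'y': [6, 4], 'z': [8, 1]}

Answer:
{'x': [4, 8, 377], 'y': [6, 4]}
{'x': [4, 8, 377], 'y': [6, 4], 'z': [8, 1]}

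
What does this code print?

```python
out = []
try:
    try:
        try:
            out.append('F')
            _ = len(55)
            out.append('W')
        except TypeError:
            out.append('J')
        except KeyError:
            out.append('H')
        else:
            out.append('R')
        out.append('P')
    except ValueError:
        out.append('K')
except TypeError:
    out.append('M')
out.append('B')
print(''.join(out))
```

Execution trace: 'F' (inner try body) → 'J' (inner except TypeError) → 'P' (try body, no exception) → 'B' (after the try/except). Output: FJPB

Answer: FJPB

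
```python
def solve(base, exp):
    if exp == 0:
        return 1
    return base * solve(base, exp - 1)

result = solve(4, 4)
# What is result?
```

solve(4, 4) = 4 * 4 * 4 * 4 = 256

Answer: 256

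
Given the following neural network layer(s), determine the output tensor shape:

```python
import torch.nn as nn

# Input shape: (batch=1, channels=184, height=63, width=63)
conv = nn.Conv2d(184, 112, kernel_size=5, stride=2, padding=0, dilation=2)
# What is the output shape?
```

Input: (1, 184, 63, 63) -> Output: (1, 112, 28, 28)

Answer: (1, 112, 28, 28)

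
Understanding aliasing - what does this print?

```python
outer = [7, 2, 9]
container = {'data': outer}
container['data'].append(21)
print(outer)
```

Key concept: dict holds reference to list.
Step by step:
`outer = [7, 2, 9]` → outer = [7, 2, 9]
`container = {'data': outer}` → container = {'data': [7, 2, 9]}
`container['data'].append(21)` → outer = [7, 2, 9, 21]; container = {'data': [7, 2, 9, 21]}
`print(outer)` → prints [7, 2, 9, 21]

Answer: [7, 2, 9, 21]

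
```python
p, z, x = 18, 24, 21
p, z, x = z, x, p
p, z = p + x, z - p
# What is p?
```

Trace:
`p, z, x = 18, 24, 21` → p = 18; z = 24; x = 21
`p, z, x = z, x, p` → p = 24; z = 21; x = 18
`p, z = p + x, z - p` → p = 42; z = -3
So p = 42

Answer: 42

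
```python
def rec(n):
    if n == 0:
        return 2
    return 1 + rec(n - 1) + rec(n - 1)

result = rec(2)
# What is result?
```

rec(n) = 1 + 2·rec(n-1), rec(0)=2. Closed form: (2+1)·2^2 - 1 = 11.

Answer: 11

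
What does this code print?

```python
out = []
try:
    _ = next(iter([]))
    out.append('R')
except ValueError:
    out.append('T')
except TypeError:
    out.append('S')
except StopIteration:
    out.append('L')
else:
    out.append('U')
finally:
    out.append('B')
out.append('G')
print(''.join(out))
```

Execution trace: 'L' (except StopIteration) → 'B' (finally) → 'G' (after the try/except). Output: LBG

Answer: LBG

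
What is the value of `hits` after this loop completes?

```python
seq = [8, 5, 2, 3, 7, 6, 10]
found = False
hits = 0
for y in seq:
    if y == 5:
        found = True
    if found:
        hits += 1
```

Count elements after first 5 in [8, 5, 2, 3, 7, 6, 10]
`hits` takes the values: 0 → 1 → 2 → 3 → 4 → 5 → 6

Answer: 6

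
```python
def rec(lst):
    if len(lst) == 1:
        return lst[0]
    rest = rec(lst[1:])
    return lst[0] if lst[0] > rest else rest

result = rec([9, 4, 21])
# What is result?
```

Recursive max over [9, 4, 21] = 21

Answer: 21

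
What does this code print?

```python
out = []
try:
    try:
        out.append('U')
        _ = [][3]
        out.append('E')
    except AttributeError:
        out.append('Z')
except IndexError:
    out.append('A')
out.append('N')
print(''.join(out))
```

Execution trace: 'U' (try body) → 'A' (outer except IndexError) → 'N' (after the try/except). Output: UAN

Answer: UAN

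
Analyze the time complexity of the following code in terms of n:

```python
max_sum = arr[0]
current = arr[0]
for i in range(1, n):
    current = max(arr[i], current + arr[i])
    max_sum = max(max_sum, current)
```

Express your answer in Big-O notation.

This is Kadane's algorithm for maximum subarray. Time complexity: O(n).

Answer: O(n)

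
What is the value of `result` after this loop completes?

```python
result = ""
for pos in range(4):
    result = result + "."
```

Repeat '.' 4 times
`result` takes the values: "" → "." → ".." → "..." → "...."

Answer: "...."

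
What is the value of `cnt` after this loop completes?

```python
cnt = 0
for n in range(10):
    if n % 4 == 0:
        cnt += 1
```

Count numbers divisible by 4 in range(10)
`cnt` takes the values: 0 → 1 → 2 → 3

Answer: 3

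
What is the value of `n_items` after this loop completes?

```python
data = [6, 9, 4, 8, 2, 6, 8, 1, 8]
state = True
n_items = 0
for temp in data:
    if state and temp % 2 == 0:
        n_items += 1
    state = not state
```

Count even values at even positions
`n_items` takes the values: 0 → 1 → 2 → 3 → 4 → 5

Answer: 5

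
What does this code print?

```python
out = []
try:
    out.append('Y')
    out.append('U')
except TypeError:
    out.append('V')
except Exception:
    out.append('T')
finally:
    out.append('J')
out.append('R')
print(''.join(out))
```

Execution trace: 'Y' (try body) → 'U' (try body, no exception) → 'J' (finally) → 'R' (after the try/except). Output: YUJR

Answer: YUJR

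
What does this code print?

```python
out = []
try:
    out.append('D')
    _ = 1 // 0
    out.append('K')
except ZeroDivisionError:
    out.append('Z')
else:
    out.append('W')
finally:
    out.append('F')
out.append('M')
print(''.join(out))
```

Execution trace: 'D' (try body) → 'Z' (except ZeroDivisionError) → 'F' (finally) → 'M' (after the try/except). Output: DZFM

Answer: DZFM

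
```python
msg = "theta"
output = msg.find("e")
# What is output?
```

Trace:
`msg = "theta"` → msg = 'theta'
`output = msg.find("e")` → output = 2
So output = 2

Answer: 2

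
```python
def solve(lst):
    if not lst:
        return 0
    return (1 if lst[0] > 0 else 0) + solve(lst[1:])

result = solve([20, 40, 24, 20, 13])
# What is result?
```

Count of positive elements in [20, 40, 24, 20, 13] = 5

Answer: 5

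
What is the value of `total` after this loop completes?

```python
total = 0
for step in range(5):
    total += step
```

Sum of 0 to 4 = 10
`total` takes the values: 0 → 1 → 3 → 6 → 10

Answer: 10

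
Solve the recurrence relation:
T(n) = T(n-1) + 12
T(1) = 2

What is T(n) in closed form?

Unrolling: T(n) = T(1) + 12·(n-1) = 2 + 12(n-1) = 12n - 10.

Answer: T(n) = 12n - 10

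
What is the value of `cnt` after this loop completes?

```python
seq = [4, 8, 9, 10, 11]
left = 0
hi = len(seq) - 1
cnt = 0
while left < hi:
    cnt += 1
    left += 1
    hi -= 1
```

Iterations until pointers meet (list length 5)
`cnt` takes the values: 0 → 1 → 2

Answer: 2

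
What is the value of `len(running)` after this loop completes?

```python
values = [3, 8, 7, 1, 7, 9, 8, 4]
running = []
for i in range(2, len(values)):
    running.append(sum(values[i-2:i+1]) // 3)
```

Number of 3-element averages
`running` takes the values: [] → [6] → [6, 5] → [6, 5, 5] → [6, 5, 5, 5] → [6, 5, 5, 5, 8] → [6, 5, 5, 5, 8, 7]
So `len(running)` = 6

Answer: 6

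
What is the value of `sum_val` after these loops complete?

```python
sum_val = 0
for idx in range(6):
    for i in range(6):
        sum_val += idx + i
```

Sum of all idx+i for idx,i in 6x6
`sum_val` takes the values: 0 → 1 → 3 → 6 → 10 → 15 → 16 → 18 → 21 → 25 → 30 → 36 → 38 → 41 → 45 → 50 → 56 → 63 → 66 → 70 → 75 → 81 → 88 → 96 → 100 → 105 → 111 → 118 → 126 → 135 → 140 → 146 → 153 → 161 → 170 → 180

Answer: 180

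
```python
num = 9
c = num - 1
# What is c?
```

Trace:
`num = 9` → num = 9
`c = num - 1` → c = 8
So c = 8

Answer: 8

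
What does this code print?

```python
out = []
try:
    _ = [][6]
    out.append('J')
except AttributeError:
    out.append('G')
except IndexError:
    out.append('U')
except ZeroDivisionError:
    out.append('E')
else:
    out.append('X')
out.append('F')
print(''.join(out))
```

Execution trace: 'U' (except IndexError) → 'F' (after the try/except). Output: UF

Answer: UF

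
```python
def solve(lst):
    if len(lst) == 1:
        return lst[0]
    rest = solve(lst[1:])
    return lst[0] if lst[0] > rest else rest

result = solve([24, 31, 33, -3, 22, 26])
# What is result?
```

Recursive max over [24, 31, 33, -3, 22, 26] = 33

Answer: 33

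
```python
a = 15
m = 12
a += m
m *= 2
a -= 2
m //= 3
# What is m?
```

Trace:
`a = 15` → a = 15
`m = 12` → m = 12
`a += m` → a = 27
`m *= 2` → m = 24
`a -= 2` → a = 25
`m //= 3` → m = 8
So m = 8

Answer: 8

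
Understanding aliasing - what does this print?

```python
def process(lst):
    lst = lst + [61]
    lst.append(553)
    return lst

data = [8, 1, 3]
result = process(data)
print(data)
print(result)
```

Key concept: rebinding parameter vs mutation.
Step by step:
`data = [8, 1, 3]` → data = [8, 1, 3]
`result = process(data)` → result = [8, 1, 3, 61, 553]
`print(data)` → prints [8, 1, 3]
`print(result)` → prints [8, 1, 3, 61, 553]

Answer:
[8, 1, 3]
[8, 1, 3, 61, 553]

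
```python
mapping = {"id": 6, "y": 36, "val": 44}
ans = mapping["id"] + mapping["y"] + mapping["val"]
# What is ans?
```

Trace:
`mapping = {"id": 6, "y": 36, "val": 44}` → mapping = {'id': 6, 'y': 36, 'val': 44}
`ans = mapping["id"] + mapping["y"] + mapping["val"]` → ans = 86
So ans = 86

Answer: 86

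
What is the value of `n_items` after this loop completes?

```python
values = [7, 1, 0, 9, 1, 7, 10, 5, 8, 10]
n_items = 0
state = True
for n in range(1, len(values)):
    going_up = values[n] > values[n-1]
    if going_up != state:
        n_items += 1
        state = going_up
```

Count direction changes in [7, 1, 0, 9, 1, 7, 10, 5, 8, 10]
`n_items` takes the values: 0 → 1 → 2 → 3 → 4 → 5 → 6

Answer: 6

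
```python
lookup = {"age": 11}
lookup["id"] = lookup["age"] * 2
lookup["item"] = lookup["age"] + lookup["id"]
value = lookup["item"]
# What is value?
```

Trace:
`lookup = {"age": 11}` → lookup = {'age': 11}
`lookup["id"] = lookup["age"] * 2` → lookup = {'age': 11, 'id': 22}
`lookup["item"] = lookup["age"] + lookup["id"]` → lookup = {'age': 11, 'id': 22, 'item': 33}
`value = lookup["item"]` → value = 33
So value = 33

Answer: 33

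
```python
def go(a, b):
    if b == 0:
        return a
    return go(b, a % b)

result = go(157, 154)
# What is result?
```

go(157, 154) -> go(154, 3) -> go(3, 1) -> go(1, 0) -> 1

Answer: 1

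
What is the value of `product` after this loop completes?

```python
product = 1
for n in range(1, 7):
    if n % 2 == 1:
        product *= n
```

Product of odd numbers 1 to 6
`product` takes the values: 1 → 3 → 15

Answer: 15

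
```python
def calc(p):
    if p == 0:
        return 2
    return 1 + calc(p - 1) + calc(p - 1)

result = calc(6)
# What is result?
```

calc(p) = 1 + 2·calc(p-1), calc(0)=2. Closed form: (2+1)·2^6 - 1 = 191.

Answer: 191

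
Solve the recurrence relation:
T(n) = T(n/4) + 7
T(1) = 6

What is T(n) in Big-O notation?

Each step divides n by 4 and adds 7. After log_4(n) steps we reach T(1)=6. So T(n) = 7·log_4(n) + 6 = O(log n).

Answer: O(log n)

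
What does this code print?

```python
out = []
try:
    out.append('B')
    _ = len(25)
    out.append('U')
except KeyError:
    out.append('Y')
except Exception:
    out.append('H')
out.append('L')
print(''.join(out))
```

Execution trace: 'B' (try body) → 'H' (except Exception) → 'L' (after the try/except). Output: BHL

Answer: BHL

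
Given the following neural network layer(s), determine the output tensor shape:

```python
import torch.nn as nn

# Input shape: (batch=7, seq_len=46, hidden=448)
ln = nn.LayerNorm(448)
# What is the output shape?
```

Input: (7, 46, 448) -> Output: (7, 46, 448)

Answer: (7, 46, 448)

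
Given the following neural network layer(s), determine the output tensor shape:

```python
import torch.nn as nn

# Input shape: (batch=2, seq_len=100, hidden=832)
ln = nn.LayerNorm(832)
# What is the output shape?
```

Input: (2, 100, 832) -> Output: (2, 100, 832)

Answer: (2, 100, 832)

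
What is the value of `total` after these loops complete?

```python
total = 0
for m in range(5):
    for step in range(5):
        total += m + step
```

Sum of all m+step for m,step in 5x5
`total` takes the values: 0 → 1 → 3 → 6 → 10 → 11 → 13 → 16 → 20 → 25 → 27 → 30 → 34 → 39 → 45 → 48 → 52 → 57 → 63 → 70 → 74 → 79 → 85 → 92 → 100

Answer: 100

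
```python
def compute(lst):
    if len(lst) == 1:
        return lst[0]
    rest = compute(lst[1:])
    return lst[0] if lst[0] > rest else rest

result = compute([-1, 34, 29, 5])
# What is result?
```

Recursive max over [-1, 34, 29, 5] = 34

Answer: 34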